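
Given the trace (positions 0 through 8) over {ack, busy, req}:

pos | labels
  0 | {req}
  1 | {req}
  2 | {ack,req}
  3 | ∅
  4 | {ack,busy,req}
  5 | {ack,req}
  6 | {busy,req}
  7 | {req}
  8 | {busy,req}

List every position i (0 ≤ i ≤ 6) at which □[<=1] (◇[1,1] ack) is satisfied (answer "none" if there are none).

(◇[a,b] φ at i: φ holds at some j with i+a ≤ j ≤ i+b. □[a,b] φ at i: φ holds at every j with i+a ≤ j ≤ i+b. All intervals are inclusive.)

Evaluate at each i in [0,6]:
  i=0: ✗ (fails at j=0)
  i=1: ✗ (fails at j=2)
  i=2: ✗ (fails at j=2)
  i=3: ✓ (all of [3,4])
  i=4: ✗ (fails at j=5)
  i=5: ✗ (fails at j=5)
  i=6: ✗ (fails at j=6)

3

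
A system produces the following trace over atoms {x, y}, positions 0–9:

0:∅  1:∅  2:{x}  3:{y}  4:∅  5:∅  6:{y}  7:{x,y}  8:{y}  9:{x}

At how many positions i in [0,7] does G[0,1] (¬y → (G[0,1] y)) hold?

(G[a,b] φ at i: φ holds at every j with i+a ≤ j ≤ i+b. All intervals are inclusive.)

2

Evaluate at each i in [0,7]:
  i=0: ✗ (fails at j=0)
  i=1: ✗ (fails at j=1)
  i=2: ✗ (fails at j=2)
  i=3: ✗ (fails at j=4)
  i=4: ✗ (fails at j=4)
  i=5: ✗ (fails at j=5)
  i=6: ✓ (all of [6,7])
  i=7: ✓ (all of [7,8])
Positions where it holds: {6, 7} → 2.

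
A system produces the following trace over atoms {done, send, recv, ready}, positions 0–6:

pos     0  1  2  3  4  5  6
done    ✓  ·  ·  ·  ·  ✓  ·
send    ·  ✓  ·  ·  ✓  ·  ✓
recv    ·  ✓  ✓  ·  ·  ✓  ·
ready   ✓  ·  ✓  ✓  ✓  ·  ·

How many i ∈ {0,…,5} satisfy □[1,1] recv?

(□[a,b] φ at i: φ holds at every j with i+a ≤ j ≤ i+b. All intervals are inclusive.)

3

Evaluate at each i in [0,5]:
  i=0: ✓ (all of [1,1])
  i=1: ✓ (all of [2,2])
  i=2: ✗ (fails at j=3)
  i=3: ✗ (fails at j=4)
  i=4: ✓ (all of [5,5])
  i=5: ✗ (fails at j=6)
Positions where it holds: {0, 1, 4} → 3.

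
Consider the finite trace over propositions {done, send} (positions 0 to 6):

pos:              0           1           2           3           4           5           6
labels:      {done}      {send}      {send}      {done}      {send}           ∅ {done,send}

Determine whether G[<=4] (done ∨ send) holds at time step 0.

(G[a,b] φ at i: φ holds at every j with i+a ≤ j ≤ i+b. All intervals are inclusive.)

Check (done ∨ send) at every j in [0,4]:
  j=0: true
  j=1: true
  j=2: true
  j=3: true
  j=4: true
All positions satisfy it → formula holds.

Holds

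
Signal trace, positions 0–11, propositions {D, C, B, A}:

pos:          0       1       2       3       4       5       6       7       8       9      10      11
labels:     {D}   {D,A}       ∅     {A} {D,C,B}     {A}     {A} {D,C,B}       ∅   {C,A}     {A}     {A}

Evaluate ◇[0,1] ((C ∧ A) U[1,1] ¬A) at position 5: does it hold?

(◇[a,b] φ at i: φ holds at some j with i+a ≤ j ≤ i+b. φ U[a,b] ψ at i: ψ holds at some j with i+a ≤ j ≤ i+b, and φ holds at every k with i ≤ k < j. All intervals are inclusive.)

No

Check ((C ∧ A) U[1,1] ¬A) at each j in [5,6]:
  j=5: fails
  j=6: fails
No position in the window satisfies it → formula fails.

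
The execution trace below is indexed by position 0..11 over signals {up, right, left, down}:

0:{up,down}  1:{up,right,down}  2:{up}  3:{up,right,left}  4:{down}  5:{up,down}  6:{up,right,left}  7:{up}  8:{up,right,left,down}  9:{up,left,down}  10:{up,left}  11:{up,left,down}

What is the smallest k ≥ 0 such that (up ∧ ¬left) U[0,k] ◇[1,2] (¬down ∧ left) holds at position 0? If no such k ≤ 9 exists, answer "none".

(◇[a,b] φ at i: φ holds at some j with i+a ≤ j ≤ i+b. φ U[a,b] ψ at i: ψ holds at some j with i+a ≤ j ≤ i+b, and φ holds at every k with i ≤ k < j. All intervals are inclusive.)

1

Need earliest j ≥ 0 with ◇[1,2] (¬down ∧ left), and (up ∧ ¬left) at every k in [0,j-1].
  j=0: rhs fails.
  j=1: rhs holds; lhs holds on [0,0]. k = 1.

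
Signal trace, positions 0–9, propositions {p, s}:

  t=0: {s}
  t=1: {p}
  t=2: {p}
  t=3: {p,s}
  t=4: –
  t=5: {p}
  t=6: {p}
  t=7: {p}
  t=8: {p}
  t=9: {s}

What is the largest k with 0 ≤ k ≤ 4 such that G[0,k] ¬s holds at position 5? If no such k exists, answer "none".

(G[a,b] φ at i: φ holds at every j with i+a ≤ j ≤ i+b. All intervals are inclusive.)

¬s must hold from j=5 onward; find where it first fails.
  j=5: holds
  j=6: holds
  j=7: holds
  j=8: holds
  j=9: fails
Holds on [5,8], so largest k = 3.

3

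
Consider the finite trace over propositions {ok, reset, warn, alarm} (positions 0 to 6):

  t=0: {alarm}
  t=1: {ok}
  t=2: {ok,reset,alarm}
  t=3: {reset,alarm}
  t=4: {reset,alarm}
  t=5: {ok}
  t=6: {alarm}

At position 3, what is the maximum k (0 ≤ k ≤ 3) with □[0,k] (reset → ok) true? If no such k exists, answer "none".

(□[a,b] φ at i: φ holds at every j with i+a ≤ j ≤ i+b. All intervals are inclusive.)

none

(reset → ok) must hold from j=3 onward; find where it first fails.
  j=3: fails → no k works.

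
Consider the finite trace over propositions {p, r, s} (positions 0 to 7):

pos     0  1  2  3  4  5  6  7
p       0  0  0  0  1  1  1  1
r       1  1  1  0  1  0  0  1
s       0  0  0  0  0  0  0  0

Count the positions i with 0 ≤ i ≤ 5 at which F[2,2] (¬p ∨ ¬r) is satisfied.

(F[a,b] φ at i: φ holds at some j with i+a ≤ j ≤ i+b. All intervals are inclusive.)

Evaluate at each i in [0,5]:
  i=0: ✓ (witness j=2)
  i=1: ✓ (witness j=3)
  i=2: ✗ (none in [4,4])
  i=3: ✓ (witness j=5)
  i=4: ✓ (witness j=6)
  i=5: ✗ (none in [7,7])
Positions where it holds: {0, 1, 3, 4} → 4.

4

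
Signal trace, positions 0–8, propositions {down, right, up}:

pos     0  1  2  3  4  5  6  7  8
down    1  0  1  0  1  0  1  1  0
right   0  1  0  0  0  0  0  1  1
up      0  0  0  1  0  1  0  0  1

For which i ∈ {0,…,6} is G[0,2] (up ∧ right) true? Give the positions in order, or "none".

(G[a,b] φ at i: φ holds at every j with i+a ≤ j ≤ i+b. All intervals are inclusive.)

none

Evaluate at each i in [0,6]:
  i=0: ✗ (fails at j=0)
  i=1: ✗ (fails at j=1)
  i=2: ✗ (fails at j=2)
  i=3: ✗ (fails at j=3)
  i=4: ✗ (fails at j=4)
  i=5: ✗ (fails at j=5)
  i=6: ✗ (fails at j=6)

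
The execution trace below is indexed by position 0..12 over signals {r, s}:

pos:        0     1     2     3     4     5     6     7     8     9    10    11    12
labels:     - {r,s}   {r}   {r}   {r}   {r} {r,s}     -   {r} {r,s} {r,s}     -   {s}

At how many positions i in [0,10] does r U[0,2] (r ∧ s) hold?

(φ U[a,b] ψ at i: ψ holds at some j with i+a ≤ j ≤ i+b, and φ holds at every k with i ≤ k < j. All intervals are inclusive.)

7

Evaluate at each i in [0,10]:
  i=0: ✗ (lhs fails at k=0 before rhs at j=1)
  i=1: ✓ (rhs at j=1)
  i=2: ✗ (no rhs in [2,4])
  i=3: ✗ (no rhs in [3,5])
  i=4: ✓ (rhs at j=6; lhs holds on [4,5])
  i=5: ✓ (rhs at j=6; lhs holds on [5,5])
  i=6: ✓ (rhs at j=6)
  i=7: ✗ (lhs fails at k=7 before rhs at j=9)
  i=8: ✓ (rhs at j=9; lhs holds on [8,8])
  i=9: ✓ (rhs at j=9)
  i=10: ✓ (rhs at j=10)
Positions where it holds: {1, 4, 5, 6, 8, 9, 10} → 7.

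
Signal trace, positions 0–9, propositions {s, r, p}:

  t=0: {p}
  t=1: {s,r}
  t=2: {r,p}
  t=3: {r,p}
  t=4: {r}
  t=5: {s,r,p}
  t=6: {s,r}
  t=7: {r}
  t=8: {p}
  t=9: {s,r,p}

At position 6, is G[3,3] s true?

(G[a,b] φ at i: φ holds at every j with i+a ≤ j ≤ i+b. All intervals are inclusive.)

True

Check s at every j in [9,9]:
  j=9: true
All positions satisfy it → formula holds.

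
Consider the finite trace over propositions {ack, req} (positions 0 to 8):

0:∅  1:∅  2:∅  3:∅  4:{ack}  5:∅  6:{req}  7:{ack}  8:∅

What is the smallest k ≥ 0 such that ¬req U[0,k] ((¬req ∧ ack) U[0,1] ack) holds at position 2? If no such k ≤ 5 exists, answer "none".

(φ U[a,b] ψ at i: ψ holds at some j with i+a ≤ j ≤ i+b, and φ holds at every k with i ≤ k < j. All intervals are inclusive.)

2

Need earliest j ≥ 2 with ((¬req ∧ ack) U[0,1] ack), and ¬req at every k in [2,j-1].
  j=2: rhs fails.
  j=3: rhs fails.
  j=4: rhs holds; lhs holds on [2,3]. k = 2.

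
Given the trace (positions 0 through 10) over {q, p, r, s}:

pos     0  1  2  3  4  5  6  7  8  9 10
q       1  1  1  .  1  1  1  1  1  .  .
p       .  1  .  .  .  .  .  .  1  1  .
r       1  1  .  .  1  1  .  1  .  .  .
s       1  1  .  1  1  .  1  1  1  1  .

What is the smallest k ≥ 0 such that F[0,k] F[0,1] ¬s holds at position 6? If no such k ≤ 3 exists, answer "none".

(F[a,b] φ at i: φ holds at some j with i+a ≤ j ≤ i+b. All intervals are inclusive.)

Scan j = 6,7,… for F[0,1] ¬s:
  j=6: fails
  j=7: fails
  j=8: fails
  j=9: holds
First hit at j=9, so smallest k = 9-6 = 3.

3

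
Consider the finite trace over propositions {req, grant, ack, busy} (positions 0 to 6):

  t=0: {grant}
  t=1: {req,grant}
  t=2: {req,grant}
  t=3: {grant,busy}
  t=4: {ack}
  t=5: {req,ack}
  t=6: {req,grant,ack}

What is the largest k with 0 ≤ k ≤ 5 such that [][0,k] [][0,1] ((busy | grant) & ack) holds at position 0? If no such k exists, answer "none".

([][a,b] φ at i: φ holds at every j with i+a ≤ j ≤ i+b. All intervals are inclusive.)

[][0,1] ((busy | grant) & ack) must hold from j=0 onward; find where it first fails.
  j=0: fails → no k works.

none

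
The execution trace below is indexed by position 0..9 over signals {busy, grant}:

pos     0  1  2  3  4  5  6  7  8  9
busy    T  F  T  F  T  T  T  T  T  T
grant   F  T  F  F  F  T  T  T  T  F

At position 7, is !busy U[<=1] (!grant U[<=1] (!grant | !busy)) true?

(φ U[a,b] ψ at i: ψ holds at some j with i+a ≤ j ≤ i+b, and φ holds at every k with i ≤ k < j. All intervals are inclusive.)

Need some j in [7,8] with (!grant U[<=1] (!grant | !busy)), and !busy at every k in [7,j-1].
  j=7: (!grant U[<=1] (!grant | !busy)) — fails.
  j=8: (!grant U[<=1] (!grant | !busy)) — fails.
No j in the window works → until fails.

No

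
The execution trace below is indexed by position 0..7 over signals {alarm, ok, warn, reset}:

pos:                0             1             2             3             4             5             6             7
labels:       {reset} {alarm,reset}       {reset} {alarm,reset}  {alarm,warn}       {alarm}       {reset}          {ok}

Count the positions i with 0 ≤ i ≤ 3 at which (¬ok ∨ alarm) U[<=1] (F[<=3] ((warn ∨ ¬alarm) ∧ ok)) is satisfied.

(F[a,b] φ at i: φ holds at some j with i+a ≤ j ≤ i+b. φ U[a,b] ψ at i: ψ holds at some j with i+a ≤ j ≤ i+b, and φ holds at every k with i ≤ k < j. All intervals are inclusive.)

Evaluate at each i in [0,3]:
  i=0: ✗ (no rhs in [0,1])
  i=1: ✗ (no rhs in [1,2])
  i=2: ✗ (no rhs in [2,3])
  i=3: ✓ (rhs at j=4; lhs holds on [3,3])
Positions where it holds: {3} → 1.

1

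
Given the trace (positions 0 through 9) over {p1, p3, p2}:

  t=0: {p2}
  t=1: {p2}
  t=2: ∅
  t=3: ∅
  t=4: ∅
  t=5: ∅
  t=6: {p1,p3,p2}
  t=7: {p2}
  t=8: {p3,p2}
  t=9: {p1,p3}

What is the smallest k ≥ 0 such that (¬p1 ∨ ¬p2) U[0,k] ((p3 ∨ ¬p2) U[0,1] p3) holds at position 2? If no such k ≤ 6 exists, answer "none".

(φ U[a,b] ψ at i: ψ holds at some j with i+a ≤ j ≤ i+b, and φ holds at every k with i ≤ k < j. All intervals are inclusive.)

Need earliest j ≥ 2 with ((p3 ∨ ¬p2) U[0,1] p3), and (¬p1 ∨ ¬p2) at every k in [2,j-1].
  j=2: rhs fails.
  j=3: rhs fails.
  j=4: rhs fails.
  j=5: rhs holds; lhs holds on [2,4]. k = 3.

3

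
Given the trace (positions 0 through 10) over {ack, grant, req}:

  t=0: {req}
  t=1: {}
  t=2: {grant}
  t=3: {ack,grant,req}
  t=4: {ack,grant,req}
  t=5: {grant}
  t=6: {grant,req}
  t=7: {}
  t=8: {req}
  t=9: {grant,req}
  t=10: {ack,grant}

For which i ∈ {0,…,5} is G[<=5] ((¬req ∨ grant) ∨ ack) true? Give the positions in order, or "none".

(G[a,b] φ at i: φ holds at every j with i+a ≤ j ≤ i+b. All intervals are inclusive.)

Evaluate at each i in [0,5]:
  i=0: ✗ (fails at j=0)
  i=1: ✓ (all of [1,6])
  i=2: ✓ (all of [2,7])
  i=3: ✗ (fails at j=8)
  i=4: ✗ (fails at j=8)
  i=5: ✗ (fails at j=8)

1, 2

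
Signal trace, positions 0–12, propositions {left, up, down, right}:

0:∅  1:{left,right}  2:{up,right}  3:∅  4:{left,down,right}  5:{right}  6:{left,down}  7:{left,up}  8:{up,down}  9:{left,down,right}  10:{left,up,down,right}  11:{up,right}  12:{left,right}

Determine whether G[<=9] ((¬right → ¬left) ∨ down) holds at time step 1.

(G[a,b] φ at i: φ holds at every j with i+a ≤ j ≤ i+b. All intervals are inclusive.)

Check ((¬right → ¬left) ∨ down) at every j in [1,10]:
  j=1: true
  j=2: true
  j=3: true
  j=4: true
  j=5: true
  j=6: true
  j=7: false
  j=8: true
  j=9: true
  j=10: true
Fails at j=7 → formula fails.

Does not hold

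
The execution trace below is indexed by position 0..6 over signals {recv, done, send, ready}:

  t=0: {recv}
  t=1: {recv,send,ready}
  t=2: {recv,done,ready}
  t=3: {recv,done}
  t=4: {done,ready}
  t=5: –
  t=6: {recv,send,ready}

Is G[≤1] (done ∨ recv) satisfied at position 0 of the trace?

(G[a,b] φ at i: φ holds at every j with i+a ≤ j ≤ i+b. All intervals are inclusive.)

Yes

Check (done ∨ recv) at every j in [0,1]:
  j=0: true
  j=1: true
All positions satisfy it → formula holds.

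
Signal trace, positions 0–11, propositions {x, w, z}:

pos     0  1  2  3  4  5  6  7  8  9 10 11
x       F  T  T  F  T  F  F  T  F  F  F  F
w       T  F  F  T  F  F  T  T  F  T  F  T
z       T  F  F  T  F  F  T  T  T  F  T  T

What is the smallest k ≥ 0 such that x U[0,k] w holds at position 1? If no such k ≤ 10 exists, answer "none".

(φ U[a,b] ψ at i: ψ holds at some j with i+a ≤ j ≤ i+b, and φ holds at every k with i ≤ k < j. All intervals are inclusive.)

2

Need earliest j ≥ 1 with w, and x at every k in [1,j-1].
  j=1: rhs fails.
  j=2: rhs fails.
  j=3: rhs holds; lhs holds on [1,2]. k = 2.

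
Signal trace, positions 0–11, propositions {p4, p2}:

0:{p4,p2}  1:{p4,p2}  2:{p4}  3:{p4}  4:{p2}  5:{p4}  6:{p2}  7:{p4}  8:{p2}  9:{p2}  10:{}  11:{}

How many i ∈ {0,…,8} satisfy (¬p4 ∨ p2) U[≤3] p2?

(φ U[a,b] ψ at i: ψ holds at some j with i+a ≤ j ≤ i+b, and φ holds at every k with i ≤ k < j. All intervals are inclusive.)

Evaluate at each i in [0,8]:
  i=0: ✓ (rhs at j=0)
  i=1: ✓ (rhs at j=1)
  i=2: ✗ (lhs fails at k=2 before rhs at j=4)
  i=3: ✗ (lhs fails at k=3 before rhs at j=4)
  i=4: ✓ (rhs at j=4)
  i=5: ✗ (lhs fails at k=5 before rhs at j=6)
  i=6: ✓ (rhs at j=6)
  i=7: ✗ (lhs fails at k=7 before rhs at j=8)
  i=8: ✓ (rhs at j=8)
Positions where it holds: {0, 1, 4, 6, 8} → 5.

5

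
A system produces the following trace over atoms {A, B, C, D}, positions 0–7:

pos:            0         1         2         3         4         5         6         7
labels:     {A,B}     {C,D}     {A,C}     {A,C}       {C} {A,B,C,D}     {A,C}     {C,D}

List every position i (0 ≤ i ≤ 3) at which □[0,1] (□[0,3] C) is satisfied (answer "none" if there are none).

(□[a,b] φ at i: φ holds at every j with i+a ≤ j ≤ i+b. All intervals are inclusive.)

1, 2, 3

Evaluate at each i in [0,3]:
  i=0: ✗ (fails at j=0)
  i=1: ✓ (all of [1,2])
  i=2: ✓ (all of [2,3])
  i=3: ✓ (all of [3,4])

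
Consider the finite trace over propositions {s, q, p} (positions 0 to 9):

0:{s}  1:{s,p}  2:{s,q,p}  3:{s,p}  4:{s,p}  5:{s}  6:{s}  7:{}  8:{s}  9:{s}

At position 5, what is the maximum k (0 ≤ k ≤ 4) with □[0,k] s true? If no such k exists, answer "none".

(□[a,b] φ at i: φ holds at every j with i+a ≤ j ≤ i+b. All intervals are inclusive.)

s must hold from j=5 onward; find where it first fails.
  j=5: holds
  j=6: holds
  j=7: fails
Holds on [5,6], so largest k = 1.

1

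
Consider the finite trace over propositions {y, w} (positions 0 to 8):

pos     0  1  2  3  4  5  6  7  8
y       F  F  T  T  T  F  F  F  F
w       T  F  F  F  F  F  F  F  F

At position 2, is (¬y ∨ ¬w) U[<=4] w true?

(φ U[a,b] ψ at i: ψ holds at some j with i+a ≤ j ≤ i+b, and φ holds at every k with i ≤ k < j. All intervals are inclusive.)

Need some j in [2,6] with w, and (¬y ∨ ¬w) at every k in [2,j-1].
  j=2: w false.
  j=3: w false.
  j=4: w false.
  j=5: w false.
  j=6: w false.
No j in the window works → until fails.

Does not hold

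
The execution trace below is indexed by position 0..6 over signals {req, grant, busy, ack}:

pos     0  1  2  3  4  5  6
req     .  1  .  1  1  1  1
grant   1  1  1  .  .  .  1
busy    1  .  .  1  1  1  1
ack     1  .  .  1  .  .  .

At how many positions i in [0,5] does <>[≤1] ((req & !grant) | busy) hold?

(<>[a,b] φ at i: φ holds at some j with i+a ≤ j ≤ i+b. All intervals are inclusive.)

5

Evaluate at each i in [0,5]:
  i=0: ✓ (witness j=0)
  i=1: ✗ (none in [1,2])
  i=2: ✓ (witness j=3)
  i=3: ✓ (witness j=3)
  i=4: ✓ (witness j=4)
  i=5: ✓ (witness j=5)
Positions where it holds: {0, 2, 3, 4, 5} → 5.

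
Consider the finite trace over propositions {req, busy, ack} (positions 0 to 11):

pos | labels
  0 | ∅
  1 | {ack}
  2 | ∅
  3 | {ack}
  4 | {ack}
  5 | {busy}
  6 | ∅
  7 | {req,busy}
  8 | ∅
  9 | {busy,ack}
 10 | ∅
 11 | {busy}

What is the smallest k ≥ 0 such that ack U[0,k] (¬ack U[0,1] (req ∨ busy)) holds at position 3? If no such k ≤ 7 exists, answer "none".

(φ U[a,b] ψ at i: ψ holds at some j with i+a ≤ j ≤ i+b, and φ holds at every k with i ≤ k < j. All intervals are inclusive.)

2

Need earliest j ≥ 3 with (¬ack U[0,1] (req ∨ busy)), and ack at every k in [3,j-1].
  j=3: rhs fails.
  j=4: rhs fails.
  j=5: rhs holds; lhs holds on [3,4]. k = 2.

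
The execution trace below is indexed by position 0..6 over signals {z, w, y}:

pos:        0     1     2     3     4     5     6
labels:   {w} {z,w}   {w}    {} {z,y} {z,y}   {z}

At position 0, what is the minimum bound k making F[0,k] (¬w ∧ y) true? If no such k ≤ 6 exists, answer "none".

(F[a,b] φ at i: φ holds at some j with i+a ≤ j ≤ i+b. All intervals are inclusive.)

4

Scan j = 0,1,… for (¬w ∧ y):
  j=0: fails
  j=1: fails
  j=2: fails
  j=3: fails
  j=4: holds
First hit at j=4, so smallest k = 4-0 = 4.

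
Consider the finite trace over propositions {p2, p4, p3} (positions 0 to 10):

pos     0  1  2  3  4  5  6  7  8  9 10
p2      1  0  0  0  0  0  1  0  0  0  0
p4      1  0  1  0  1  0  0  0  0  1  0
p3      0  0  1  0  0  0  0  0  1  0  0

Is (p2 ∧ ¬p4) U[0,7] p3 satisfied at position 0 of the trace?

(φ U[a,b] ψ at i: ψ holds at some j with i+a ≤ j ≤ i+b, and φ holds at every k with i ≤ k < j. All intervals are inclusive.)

No

Need some j in [0,7] with p3, and (p2 ∧ ¬p4) at every k in [0,j-1].
  j=0: p3 false.
  j=1: p3 false.
  j=2: p3 holds, but (p2 ∧ ¬p4) fails at k=0 → not this j.
  j=3: p3 false.
  j=4: p3 false.
  j=5: p3 false.
  j=6: p3 false.
  j=7: p3 false.
No j in the window works → until fails.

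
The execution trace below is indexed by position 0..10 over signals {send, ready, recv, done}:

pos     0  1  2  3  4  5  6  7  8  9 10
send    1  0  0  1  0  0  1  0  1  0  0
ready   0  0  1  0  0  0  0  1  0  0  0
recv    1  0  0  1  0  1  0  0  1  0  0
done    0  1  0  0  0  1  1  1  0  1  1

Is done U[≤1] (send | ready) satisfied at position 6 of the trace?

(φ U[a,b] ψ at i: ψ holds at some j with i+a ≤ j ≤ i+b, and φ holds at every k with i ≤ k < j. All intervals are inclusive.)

Yes

Need some j in [6,7] with (send | ready), and done at every k in [6,j-1].
  j=6: (send | ready) holds; no prefix to check → satisfied.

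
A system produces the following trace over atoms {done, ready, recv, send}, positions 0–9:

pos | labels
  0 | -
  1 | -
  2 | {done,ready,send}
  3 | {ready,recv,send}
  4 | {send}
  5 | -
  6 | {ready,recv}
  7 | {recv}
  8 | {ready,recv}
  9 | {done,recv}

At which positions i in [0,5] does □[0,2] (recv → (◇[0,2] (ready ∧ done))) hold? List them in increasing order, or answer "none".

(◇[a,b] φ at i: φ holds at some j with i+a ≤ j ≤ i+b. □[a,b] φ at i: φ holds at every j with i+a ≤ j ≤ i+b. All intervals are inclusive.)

Evaluate at each i in [0,5]:
  i=0: ✓ (all of [0,2])
  i=1: ✗ (fails at j=3)
  i=2: ✗ (fails at j=3)
  i=3: ✗ (fails at j=3)
  i=4: ✗ (fails at j=6)
  i=5: ✗ (fails at j=6)

0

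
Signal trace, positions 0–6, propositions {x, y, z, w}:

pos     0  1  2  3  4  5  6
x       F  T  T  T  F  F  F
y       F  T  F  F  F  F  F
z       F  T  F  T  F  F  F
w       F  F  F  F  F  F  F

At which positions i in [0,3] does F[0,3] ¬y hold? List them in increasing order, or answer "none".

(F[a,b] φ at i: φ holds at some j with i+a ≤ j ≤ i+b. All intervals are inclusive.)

Evaluate at each i in [0,3]:
  i=0: ✓ (witness j=0)
  i=1: ✓ (witness j=2)
  i=2: ✓ (witness j=2)
  i=3: ✓ (witness j=3)

0, 1, 2, 3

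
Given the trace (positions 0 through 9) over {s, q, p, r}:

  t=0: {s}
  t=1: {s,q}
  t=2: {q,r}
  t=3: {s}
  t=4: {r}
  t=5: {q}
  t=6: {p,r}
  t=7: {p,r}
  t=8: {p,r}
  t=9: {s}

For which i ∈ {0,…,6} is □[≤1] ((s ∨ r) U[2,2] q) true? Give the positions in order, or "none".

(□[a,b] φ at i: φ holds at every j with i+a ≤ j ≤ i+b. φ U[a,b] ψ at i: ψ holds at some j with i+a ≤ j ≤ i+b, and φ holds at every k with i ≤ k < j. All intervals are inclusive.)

Evaluate at each i in [0,6]:
  i=0: ✗ (fails at j=1)
  i=1: ✗ (fails at j=1)
  i=2: ✗ (fails at j=2)
  i=3: ✗ (fails at j=4)
  i=4: ✗ (fails at j=4)
  i=5: ✗ (fails at j=5)
  i=6: ✗ (fails at j=6)

none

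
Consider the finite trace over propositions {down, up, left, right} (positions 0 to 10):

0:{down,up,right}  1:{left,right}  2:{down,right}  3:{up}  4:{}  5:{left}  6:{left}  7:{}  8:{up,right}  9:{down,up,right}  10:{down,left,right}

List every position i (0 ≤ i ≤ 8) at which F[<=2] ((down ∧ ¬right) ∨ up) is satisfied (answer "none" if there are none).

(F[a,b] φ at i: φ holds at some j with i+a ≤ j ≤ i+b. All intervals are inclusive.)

0, 1, 2, 3, 6, 7, 8

Evaluate at each i in [0,8]:
  i=0: ✓ (witness j=0)
  i=1: ✓ (witness j=3)
  i=2: ✓ (witness j=3)
  i=3: ✓ (witness j=3)
  i=4: ✗ (none in [4,6])
  i=5: ✗ (none in [5,7])
  i=6: ✓ (witness j=8)
  i=7: ✓ (witness j=8)
  i=8: ✓ (witness j=8)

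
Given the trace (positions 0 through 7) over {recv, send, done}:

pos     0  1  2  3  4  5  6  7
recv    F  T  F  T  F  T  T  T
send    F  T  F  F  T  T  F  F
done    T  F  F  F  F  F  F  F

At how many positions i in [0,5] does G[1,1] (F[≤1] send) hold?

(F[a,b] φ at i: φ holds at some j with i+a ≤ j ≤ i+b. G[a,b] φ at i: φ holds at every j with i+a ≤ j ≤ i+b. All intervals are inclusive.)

Evaluate at each i in [0,5]:
  i=0: ✓ (all of [1,1])
  i=1: ✗ (fails at j=2)
  i=2: ✓ (all of [3,3])
  i=3: ✓ (all of [4,4])
  i=4: ✓ (all of [5,5])
  i=5: ✗ (fails at j=6)
Positions where it holds: {0, 2, 3, 4} → 4.

4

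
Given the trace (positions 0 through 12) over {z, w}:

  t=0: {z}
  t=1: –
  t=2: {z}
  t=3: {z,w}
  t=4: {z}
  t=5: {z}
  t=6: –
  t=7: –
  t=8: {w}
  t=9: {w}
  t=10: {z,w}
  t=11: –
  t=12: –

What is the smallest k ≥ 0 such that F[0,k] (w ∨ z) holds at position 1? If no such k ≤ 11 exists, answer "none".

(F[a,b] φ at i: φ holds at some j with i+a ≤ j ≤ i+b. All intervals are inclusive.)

1

Scan j = 1,2,… for (w ∨ z):
  j=1: fails
  j=2: holds
First hit at j=2, so smallest k = 2-1 = 1.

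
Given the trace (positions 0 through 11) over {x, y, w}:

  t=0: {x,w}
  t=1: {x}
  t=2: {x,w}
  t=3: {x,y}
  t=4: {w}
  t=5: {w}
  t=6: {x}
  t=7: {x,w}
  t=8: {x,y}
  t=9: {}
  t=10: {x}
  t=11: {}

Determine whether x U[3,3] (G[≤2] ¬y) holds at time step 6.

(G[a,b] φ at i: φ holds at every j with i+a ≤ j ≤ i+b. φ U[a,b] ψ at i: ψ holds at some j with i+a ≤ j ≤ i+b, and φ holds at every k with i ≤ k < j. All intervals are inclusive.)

Holds

Need some j in [9,9] with G[≤2] ¬y, and x at every k in [6,j-1].
  j=9: G[≤2] ¬y holds; x holds at every k in [6,8] → satisfied.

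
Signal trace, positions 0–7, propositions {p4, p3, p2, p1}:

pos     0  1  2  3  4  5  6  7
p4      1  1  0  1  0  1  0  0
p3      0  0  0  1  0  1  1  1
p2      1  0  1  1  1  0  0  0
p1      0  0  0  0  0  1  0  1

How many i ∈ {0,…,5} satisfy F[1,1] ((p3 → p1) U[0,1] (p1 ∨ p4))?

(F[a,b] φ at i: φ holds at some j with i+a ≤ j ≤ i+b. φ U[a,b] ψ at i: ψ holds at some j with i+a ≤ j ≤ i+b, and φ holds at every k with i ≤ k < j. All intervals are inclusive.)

5

Evaluate at each i in [0,5]:
  i=0: ✓ (witness j=1)
  i=1: ✓ (witness j=2)
  i=2: ✓ (witness j=3)
  i=3: ✓ (witness j=4)
  i=4: ✓ (witness j=5)
  i=5: ✗ (none in [6,6])
Positions where it holds: {0, 1, 2, 3, 4} → 5.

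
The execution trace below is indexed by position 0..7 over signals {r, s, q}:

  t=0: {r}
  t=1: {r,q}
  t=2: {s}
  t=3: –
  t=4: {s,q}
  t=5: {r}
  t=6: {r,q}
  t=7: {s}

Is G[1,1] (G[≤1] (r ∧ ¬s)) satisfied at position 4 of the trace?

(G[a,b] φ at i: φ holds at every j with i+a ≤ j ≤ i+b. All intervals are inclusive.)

Check G[≤1] (r ∧ ¬s) at every j in [5,5]:
  j=5: holds on [5,6]
All positions satisfy it → formula holds.

Holds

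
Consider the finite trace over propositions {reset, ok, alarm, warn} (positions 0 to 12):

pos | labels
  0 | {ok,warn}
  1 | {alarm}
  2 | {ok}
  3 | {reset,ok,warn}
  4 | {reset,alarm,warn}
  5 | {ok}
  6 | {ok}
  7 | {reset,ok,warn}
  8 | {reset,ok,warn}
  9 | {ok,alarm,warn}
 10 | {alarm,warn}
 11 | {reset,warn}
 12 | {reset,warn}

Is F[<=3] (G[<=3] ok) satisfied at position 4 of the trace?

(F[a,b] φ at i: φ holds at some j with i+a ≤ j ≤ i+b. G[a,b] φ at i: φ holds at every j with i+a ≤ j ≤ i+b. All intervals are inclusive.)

Holds

Check G[<=3] ok at each j in [4,7]:
  j=4: fails at 4
  j=5: holds on [5,8]
  j=6: holds on [6,9]
  j=7: fails at 10
Found at j=5 → formula holds.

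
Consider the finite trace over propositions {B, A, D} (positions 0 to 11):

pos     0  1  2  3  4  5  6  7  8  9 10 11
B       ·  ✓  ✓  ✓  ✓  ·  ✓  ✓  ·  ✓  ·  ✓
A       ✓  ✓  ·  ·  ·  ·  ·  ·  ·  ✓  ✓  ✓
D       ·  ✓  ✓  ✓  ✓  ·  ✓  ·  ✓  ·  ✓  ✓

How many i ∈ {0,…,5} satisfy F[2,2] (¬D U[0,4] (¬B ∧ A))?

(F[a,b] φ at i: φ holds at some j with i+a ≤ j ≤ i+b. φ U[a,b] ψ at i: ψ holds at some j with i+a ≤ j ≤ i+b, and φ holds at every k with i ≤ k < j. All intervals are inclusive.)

0

Evaluate at each i in [0,5]:
  i=0: ✗ (none in [2,2])
  i=1: ✗ (none in [3,3])
  i=2: ✗ (none in [4,4])
  i=3: ✗ (none in [5,5])
  i=4: ✗ (none in [6,6])
  i=5: ✗ (none in [7,7])
Positions where it holds: {} → 0.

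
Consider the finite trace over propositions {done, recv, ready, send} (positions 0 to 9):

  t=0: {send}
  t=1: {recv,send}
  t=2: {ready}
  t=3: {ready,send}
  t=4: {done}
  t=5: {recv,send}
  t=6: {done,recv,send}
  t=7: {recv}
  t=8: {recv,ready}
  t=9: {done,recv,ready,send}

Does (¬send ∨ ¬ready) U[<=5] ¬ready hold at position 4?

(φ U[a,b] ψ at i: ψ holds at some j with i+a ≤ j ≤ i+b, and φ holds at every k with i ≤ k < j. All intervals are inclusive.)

Holds

Need some j in [4,9] with ¬ready, and (¬send ∨ ¬ready) at every k in [4,j-1].
  j=4: ¬ready holds; no prefix to check → satisfied.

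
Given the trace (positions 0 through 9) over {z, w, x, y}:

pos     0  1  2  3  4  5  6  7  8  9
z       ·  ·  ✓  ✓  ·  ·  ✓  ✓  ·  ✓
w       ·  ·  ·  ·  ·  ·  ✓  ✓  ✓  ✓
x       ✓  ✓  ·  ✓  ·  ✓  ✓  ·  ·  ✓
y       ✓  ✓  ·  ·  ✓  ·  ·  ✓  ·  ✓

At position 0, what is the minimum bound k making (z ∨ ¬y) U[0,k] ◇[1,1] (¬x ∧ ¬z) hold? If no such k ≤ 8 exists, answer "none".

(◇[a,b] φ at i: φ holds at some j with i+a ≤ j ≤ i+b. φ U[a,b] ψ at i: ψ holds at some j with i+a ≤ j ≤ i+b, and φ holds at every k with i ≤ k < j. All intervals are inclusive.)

Need earliest j ≥ 0 with ◇[1,1] (¬x ∧ ¬z), and (z ∨ ¬y) at every k in [0,j-1].
  j=0: rhs fails.
  j=1: rhs fails.
  j=2: rhs fails.
  j=3: rhs holds but lhs fails at k=0.
  j=4: rhs fails.
  j=5: rhs fails.
  j=6: rhs fails.
  j=7: rhs holds but lhs fails at k=0.
  j=8: rhs fails.
No witness within the range → none.

none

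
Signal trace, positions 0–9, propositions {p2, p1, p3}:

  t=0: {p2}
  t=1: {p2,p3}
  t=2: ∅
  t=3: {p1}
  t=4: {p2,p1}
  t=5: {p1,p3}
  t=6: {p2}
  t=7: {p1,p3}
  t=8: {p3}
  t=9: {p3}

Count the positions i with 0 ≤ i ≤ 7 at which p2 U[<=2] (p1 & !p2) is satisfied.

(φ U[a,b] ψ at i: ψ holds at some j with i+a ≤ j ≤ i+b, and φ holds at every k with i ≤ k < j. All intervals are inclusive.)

Evaluate at each i in [0,7]:
  i=0: ✗ (no rhs in [0,2])
  i=1: ✗ (lhs fails at k=2 before rhs at j=3)
  i=2: ✗ (lhs fails at k=2 before rhs at j=3)
  i=3: ✓ (rhs at j=3)
  i=4: ✓ (rhs at j=5; lhs holds on [4,4])
  i=5: ✓ (rhs at j=5)
  i=6: ✓ (rhs at j=7; lhs holds on [6,6])
  i=7: ✓ (rhs at j=7)
Positions where it holds: {3, 4, 5, 6, 7} → 5.

5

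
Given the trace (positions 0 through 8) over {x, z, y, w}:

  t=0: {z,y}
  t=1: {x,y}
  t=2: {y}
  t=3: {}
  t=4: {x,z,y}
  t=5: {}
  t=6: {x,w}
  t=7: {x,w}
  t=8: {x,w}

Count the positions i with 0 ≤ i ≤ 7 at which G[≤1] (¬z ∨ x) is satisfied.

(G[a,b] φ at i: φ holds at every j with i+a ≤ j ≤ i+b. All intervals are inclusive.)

Evaluate at each i in [0,7]:
  i=0: ✗ (fails at j=0)
  i=1: ✓ (all of [1,2])
  i=2: ✓ (all of [2,3])
  i=3: ✓ (all of [3,4])
  i=4: ✓ (all of [4,5])
  i=5: ✓ (all of [5,6])
  i=6: ✓ (all of [6,7])
  i=7: ✓ (all of [7,8])
Positions where it holds: {1, 2, 3, 4, 5, 6, 7} → 7.

7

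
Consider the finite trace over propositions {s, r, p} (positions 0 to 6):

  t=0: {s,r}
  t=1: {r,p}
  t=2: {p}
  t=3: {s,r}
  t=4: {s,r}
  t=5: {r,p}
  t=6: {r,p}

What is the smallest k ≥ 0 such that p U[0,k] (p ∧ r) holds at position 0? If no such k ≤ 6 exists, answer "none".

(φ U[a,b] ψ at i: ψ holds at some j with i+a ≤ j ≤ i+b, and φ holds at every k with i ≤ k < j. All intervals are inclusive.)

none

Need earliest j ≥ 0 with (p ∧ r), and p at every k in [0,j-1].
  j=0: rhs fails.
  j=1: rhs holds but lhs fails at k=0.
  j=2: rhs fails.
  j=3: rhs fails.
  j=4: rhs fails.
  j=5: rhs holds but lhs fails at k=0.
  j=6: rhs holds but lhs fails at k=0.
No witness within the range → none.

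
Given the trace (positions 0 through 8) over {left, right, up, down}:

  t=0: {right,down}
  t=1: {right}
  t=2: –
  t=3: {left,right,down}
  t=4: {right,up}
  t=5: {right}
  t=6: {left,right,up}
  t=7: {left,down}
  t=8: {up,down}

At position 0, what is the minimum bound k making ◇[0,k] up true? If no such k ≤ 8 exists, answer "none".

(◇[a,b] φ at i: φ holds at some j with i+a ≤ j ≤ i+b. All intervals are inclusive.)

Scan j = 0,1,… for up:
  j=0: fails
  j=1: fails
  j=2: fails
  j=3: fails
  j=4: holds
First hit at j=4, so smallest k = 4-0 = 4.

4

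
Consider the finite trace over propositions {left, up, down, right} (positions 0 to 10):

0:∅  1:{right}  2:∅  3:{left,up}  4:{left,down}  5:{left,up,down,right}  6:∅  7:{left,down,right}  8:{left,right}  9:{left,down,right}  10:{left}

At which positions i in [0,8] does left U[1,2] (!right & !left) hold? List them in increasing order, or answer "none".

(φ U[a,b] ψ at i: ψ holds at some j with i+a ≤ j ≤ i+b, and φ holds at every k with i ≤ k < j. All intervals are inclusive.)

Evaluate at each i in [0,8]:
  i=0: ✗ (lhs fails at k=0 before rhs at j=2)
  i=1: ✗ (lhs fails at k=1 before rhs at j=2)
  i=2: ✗ (no rhs in [3,4])
  i=3: ✗ (no rhs in [4,5])
  i=4: ✓ (rhs at j=6; lhs holds on [4,5])
  i=5: ✓ (rhs at j=6; lhs holds on [5,5])
  i=6: ✗ (no rhs in [7,8])
  i=7: ✗ (no rhs in [8,9])
  i=8: ✗ (no rhs in [9,10])

4, 5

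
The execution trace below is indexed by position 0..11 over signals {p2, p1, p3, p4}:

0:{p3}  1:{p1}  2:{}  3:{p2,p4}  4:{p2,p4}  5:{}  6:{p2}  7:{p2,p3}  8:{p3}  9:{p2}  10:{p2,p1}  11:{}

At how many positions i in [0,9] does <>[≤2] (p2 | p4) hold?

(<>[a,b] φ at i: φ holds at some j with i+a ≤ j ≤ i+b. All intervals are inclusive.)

Evaluate at each i in [0,9]:
  i=0: ✗ (none in [0,2])
  i=1: ✓ (witness j=3)
  i=2: ✓ (witness j=3)
  i=3: ✓ (witness j=3)
  i=4: ✓ (witness j=4)
  i=5: ✓ (witness j=6)
  i=6: ✓ (witness j=6)
  i=7: ✓ (witness j=7)
  i=8: ✓ (witness j=9)
  i=9: ✓ (witness j=9)
Positions where it holds: {1, 2, 3, 4, 5, 6, 7, 8, 9} → 9.

9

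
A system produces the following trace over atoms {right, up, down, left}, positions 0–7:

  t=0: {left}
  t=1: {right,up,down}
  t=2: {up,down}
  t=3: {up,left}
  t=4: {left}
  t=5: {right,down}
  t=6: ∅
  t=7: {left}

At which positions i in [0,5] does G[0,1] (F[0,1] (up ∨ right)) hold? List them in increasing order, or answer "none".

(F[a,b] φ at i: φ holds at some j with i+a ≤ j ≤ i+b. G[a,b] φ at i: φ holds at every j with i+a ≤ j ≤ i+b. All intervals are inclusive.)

Evaluate at each i in [0,5]:
  i=0: ✓ (all of [0,1])
  i=1: ✓ (all of [1,2])
  i=2: ✓ (all of [2,3])
  i=3: ✓ (all of [3,4])
  i=4: ✓ (all of [4,5])
  i=5: ✗ (fails at j=6)

0, 1, 2, 3, 4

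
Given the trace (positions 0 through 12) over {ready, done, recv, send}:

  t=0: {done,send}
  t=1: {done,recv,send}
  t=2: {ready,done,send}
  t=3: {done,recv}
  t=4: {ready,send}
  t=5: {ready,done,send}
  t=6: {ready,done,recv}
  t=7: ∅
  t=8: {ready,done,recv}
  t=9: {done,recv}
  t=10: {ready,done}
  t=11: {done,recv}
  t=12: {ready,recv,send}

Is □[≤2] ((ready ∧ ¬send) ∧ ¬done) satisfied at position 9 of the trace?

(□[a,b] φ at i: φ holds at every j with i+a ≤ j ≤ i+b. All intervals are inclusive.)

False

Check ((ready ∧ ¬send) ∧ ¬done) at every j in [9,11]:
  j=9: false
  j=10: false
  j=11: false
Fails at j=9 → formula fails.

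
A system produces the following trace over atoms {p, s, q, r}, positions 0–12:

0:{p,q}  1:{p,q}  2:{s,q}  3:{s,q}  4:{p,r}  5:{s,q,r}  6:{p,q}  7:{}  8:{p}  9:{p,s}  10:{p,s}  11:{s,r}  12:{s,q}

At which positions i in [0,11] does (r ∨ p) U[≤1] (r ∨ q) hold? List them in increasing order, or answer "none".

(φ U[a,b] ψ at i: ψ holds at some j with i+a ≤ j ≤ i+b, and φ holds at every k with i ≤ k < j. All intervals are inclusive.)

Evaluate at each i in [0,11]:
  i=0: ✓ (rhs at j=0)
  i=1: ✓ (rhs at j=1)
  i=2: ✓ (rhs at j=2)
  i=3: ✓ (rhs at j=3)
  i=4: ✓ (rhs at j=4)
  i=5: ✓ (rhs at j=5)
  i=6: ✓ (rhs at j=6)
  i=7: ✗ (no rhs in [7,8])
  i=8: ✗ (no rhs in [8,9])
  i=9: ✗ (no rhs in [9,10])
  i=10: ✓ (rhs at j=11; lhs holds on [10,10])
  i=11: ✓ (rhs at j=11)

0, 1, 2, 3, 4, 5, 6, 10, 11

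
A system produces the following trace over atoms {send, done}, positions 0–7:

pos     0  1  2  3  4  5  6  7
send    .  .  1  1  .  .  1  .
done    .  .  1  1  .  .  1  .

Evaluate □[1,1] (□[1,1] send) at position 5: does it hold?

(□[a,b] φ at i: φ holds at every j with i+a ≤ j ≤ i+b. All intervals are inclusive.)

Does not hold

Check □[1,1] send at every j in [6,6]:
  j=6: fails at 7
Fails at j=6 → formula fails.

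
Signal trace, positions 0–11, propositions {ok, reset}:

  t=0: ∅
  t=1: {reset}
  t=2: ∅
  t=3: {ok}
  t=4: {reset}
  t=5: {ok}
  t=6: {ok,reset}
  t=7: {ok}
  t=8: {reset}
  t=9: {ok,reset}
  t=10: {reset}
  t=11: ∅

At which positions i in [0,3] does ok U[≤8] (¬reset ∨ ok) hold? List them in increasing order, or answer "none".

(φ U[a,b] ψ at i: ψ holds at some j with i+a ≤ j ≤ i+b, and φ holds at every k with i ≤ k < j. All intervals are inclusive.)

Evaluate at each i in [0,3]:
  i=0: ✓ (rhs at j=0)
  i=1: ✗ (lhs fails at k=1 before rhs at j=2)
  i=2: ✓ (rhs at j=2)
  i=3: ✓ (rhs at j=3)

0, 2, 3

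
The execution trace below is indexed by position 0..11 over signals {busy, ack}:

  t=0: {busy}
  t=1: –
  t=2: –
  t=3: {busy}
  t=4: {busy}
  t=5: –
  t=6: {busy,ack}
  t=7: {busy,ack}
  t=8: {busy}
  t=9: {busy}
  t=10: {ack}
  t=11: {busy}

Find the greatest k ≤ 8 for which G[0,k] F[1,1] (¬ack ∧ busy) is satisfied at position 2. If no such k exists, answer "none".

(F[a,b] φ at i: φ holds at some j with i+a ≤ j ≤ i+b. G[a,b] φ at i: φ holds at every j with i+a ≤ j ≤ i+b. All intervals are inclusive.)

1

F[1,1] (¬ack ∧ busy) must hold from j=2 onward; find where it first fails.
  j=2: holds
  j=3: holds
  j=4: fails
Holds on [2,3], so largest k = 1.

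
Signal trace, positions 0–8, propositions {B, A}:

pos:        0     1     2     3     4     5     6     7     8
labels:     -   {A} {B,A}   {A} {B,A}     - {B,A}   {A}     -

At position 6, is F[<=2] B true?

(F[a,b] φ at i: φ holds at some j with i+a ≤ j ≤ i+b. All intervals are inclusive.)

Holds

Check B at each j in [6,8]:
  j=6: true
  j=7: false
  j=8: false
Found at j=6 → formula holds.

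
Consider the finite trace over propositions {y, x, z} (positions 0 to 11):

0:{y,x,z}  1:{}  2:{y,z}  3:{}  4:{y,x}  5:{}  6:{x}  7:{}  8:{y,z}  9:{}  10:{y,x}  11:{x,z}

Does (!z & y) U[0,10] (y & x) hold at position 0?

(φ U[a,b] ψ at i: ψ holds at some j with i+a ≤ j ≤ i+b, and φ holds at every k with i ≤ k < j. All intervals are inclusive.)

Need some j in [0,10] with (y & x), and (!z & y) at every k in [0,j-1].
  j=0: (y & x) holds; no prefix to check → satisfied.

True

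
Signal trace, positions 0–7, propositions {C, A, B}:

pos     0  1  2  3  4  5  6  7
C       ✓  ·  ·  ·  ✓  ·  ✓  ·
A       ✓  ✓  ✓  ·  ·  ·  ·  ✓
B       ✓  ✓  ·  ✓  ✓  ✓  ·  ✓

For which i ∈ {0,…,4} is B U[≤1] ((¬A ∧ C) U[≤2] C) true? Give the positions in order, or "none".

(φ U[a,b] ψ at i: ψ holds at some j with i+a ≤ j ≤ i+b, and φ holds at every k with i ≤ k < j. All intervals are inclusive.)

0, 3, 4

Evaluate at each i in [0,4]:
  i=0: ✓ (rhs at j=0)
  i=1: ✗ (no rhs in [1,2])
  i=2: ✗ (no rhs in [2,3])
  i=3: ✓ (rhs at j=4; lhs holds on [3,3])
  i=4: ✓ (rhs at j=4)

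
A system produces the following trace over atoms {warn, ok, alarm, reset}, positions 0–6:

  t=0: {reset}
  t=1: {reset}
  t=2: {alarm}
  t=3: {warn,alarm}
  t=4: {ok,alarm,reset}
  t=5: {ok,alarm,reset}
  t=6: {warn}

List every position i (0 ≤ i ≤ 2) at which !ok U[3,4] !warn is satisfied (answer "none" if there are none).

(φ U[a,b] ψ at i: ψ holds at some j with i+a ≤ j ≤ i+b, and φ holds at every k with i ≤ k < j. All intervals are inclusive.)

Evaluate at each i in [0,2]:
  i=0: ✓ (rhs at j=4; lhs holds on [0,3])
  i=1: ✓ (rhs at j=4; lhs holds on [1,3])
  i=2: ✗ (lhs fails at k=4 before rhs at j=5)

0, 1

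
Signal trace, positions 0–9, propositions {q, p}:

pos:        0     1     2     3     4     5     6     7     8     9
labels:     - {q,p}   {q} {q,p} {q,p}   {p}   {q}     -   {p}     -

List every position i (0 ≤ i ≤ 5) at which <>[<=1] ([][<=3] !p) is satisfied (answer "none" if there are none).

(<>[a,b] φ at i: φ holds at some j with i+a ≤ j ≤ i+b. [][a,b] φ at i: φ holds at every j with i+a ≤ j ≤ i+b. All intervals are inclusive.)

Evaluate at each i in [0,5]:
  i=0: ✗ (none in [0,1])
  i=1: ✗ (none in [1,2])
  i=2: ✗ (none in [2,3])
  i=3: ✗ (none in [3,4])
  i=4: ✗ (none in [4,5])
  i=5: ✗ (none in [5,6])

none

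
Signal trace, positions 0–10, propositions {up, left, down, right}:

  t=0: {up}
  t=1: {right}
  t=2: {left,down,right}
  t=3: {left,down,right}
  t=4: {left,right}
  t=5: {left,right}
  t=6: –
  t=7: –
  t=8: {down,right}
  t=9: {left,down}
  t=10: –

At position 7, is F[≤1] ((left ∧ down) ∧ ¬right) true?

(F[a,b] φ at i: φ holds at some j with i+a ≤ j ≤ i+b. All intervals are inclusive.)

Does not hold

Check ((left ∧ down) ∧ ¬right) at each j in [7,8]:
  j=7: false
  j=8: false
No position in the window satisfies it → formula fails.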